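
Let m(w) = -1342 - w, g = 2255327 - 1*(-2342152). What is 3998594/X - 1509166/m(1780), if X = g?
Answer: 3475421301491/7176664719 ≈ 484.27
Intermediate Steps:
g = 4597479 (g = 2255327 + 2342152 = 4597479)
X = 4597479
3998594/X - 1509166/m(1780) = 3998594/4597479 - 1509166/(-1342 - 1*1780) = 3998594*(1/4597479) - 1509166/(-1342 - 1780) = 3998594/4597479 - 1509166/(-3122) = 3998594/4597479 - 1509166*(-1/3122) = 3998594/4597479 + 754583/1561 = 3475421301491/7176664719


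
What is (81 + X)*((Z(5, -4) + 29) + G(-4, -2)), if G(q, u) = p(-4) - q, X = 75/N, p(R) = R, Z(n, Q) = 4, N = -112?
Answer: 296901/112 ≈ 2650.9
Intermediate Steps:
X = -75/112 (X = 75/(-112) = 75*(-1/112) = -75/112 ≈ -0.66964)
G(q, u) = -4 - q
(81 + X)*((Z(5, -4) + 29) + G(-4, -2)) = (81 - 75/112)*((4 + 29) + (-4 - 1*(-4))) = 8997*(33 + (-4 + 4))/112 = 8997*(33 + 0)/112 = (8997/112)*33 = 296901/112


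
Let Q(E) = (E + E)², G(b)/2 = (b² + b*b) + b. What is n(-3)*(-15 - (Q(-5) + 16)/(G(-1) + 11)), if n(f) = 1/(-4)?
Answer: 311/52 ≈ 5.9808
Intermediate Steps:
G(b) = 2*b + 4*b² (G(b) = 2*((b² + b*b) + b) = 2*((b² + b²) + b) = 2*(2*b² + b) = 2*(b + 2*b²) = 2*b + 4*b²)
n(f) = -¼
Q(E) = 4*E² (Q(E) = (2*E)² = 4*E²)
n(-3)*(-15 - (Q(-5) + 16)/(G(-1) + 11)) = -(-15 - (4*(-5)² + 16)/(2*(-1)*(1 + 2*(-1)) + 11))/4 = -(-15 - (4*25 + 16)/(2*(-1)*(1 - 2) + 11))/4 = -(-15 - (100 + 16)/(2*(-1)*(-1) + 11))/4 = -(-15 - 116/(2 + 11))/4 = -(-15 - 116/13)/4 = -¼*(-311/13) = 311/52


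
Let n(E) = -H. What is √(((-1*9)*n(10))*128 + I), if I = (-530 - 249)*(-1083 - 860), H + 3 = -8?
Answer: 5*√60037 ≈ 1225.1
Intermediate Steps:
H = -11 (H = -3 - 8 = -11)
I = 1513597 (I = -779*(-1943) = 1513597)
n(E) = 11 (n(E) = -1*(-11) = 11)
√(((-1*9)*n(10))*128 + I) = √((-1*9*11)*128 + 1513597) = √(-9*11*128 + 1513597) = √(-99*128 + 1513597) = √(-12672 + 1513597) = √1500925 = 5*√60037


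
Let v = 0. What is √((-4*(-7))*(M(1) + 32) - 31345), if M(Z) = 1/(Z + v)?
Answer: I*√30421 ≈ 174.42*I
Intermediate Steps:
M(Z) = 1/Z (M(Z) = 1/(Z + 0) = 1/Z)
√((-4*(-7))*(M(1) + 32) - 31345) = √((-4*(-7))*(1/1 + 32) - 31345) = √(28*(1 + 32) - 31345) = √(28*33 - 31345) = √(924 - 31345) = √(-30421) = I*√30421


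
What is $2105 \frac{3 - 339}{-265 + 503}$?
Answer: $- \frac{50520}{17} \approx -2971.8$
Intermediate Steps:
$2105 \frac{3 - 339}{-265 + 503} = 2105 \left(- \frac{336}{238}\right) = 2105 \left(\left(-336\right) \frac{1}{238}\right) = 2105 \left(- \frac{24}{17}\right) = - \frac{50520}{17}$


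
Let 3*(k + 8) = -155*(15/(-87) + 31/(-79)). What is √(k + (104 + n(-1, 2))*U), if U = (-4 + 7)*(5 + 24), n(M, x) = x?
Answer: 2*√109157659554/6873 ≈ 96.141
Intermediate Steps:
k = 145586/6873 (k = -8 + (-155*(15/(-87) + 31/(-79)))/3 = -8 + (-155*(15*(-1/87) + 31*(-1/79)))/3 = -8 + (-155*(-5/29 - 31/79))/3 = -8 + (-155*(-1294/2291))/3 = -8 + (⅓)*(200570/2291) = -8 + 200570/6873 = 145586/6873 ≈ 21.182)
U = 87 (U = 3*29 = 87)
√(k + (104 + n(-1, 2))*U) = √(145586/6873 + (104 + 2)*87) = √(145586/6873 + 106*87) = √(145586/6873 + 9222) = √(63528392/6873) = 2*√109157659554/6873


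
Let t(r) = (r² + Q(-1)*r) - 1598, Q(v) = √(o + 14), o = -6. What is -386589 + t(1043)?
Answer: 699662 + 2086*√2 ≈ 7.0261e+5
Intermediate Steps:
Q(v) = 2*√2 (Q(v) = √(-6 + 14) = √8 = 2*√2)
t(r) = -1598 + r² + 2*r*√2 (t(r) = (r² + (2*√2)*r) - 1598 = (r² + 2*r*√2) - 1598 = -1598 + r² + 2*r*√2)
-386589 + t(1043) = -386589 + (-1598 + 1043² + 2*1043*√2) = -386589 + (-1598 + 1087849 + 2086*√2) = -386589 + (1086251 + 2086*√2) = 699662 + 2086*√2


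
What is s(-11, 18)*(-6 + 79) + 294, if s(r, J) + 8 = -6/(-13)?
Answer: -3332/13 ≈ -256.31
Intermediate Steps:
s(r, J) = -98/13 (s(r, J) = -8 - 6/(-13) = -8 - 6*(-1/13) = -8 + 6/13 = -98/13)
s(-11, 18)*(-6 + 79) + 294 = -98*(-6 + 79)/13 + 294 = -98/13*73 + 294 = -7154/13 + 294 = -3332/13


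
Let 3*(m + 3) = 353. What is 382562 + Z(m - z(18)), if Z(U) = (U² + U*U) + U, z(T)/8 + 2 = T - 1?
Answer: 3443522/9 ≈ 3.8261e+5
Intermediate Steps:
m = 344/3 (m = -3 + (⅓)*353 = -3 + 353/3 = 344/3 ≈ 114.67)
z(T) = -24 + 8*T (z(T) = -16 + 8*(T - 1) = -16 + 8*(-1 + T) = -16 + (-8 + 8*T) = -24 + 8*T)
Z(U) = U + 2*U² (Z(U) = (U² + U²) + U = 2*U² + U = U + 2*U²)
382562 + Z(m - z(18)) = 382562 + (344/3 - (-24 + 8*18))*(1 + 2*(344/3 - (-24 + 8*18))) = 382562 + (344/3 - (-24 + 144))*(1 + 2*(344/3 - (-24 + 144))) = 382562 + (344/3 - 1*120)*(1 + 2*(344/3 - 1*120)) = 382562 + (344/3 - 120)*(1 + 2*(344/3 - 120)) = 382562 - 16*(1 + 2*(-16/3))/3 = 382562 - 16*(1 - 32/3)/3 = 382562 - 16/3*(-29/3) = 382562 + 464/9 = 3443522/9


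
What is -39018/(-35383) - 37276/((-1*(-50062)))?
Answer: 317191204/885671873 ≈ 0.35814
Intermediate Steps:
-39018/(-35383) - 37276/((-1*(-50062))) = -39018*(-1/35383) - 37276/50062 = 39018/35383 - 37276*1/50062 = 39018/35383 - 18638/25031 = 317191204/885671873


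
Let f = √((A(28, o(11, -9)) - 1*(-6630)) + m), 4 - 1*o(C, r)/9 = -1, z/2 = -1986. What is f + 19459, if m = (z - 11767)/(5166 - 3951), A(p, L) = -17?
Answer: 19459 + 4*√7517865/135 ≈ 19540.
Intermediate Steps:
z = -3972 (z = 2*(-1986) = -3972)
o(C, r) = 45 (o(C, r) = 36 - 9*(-1) = 36 + 9 = 45)
m = -15739/1215 (m = (-3972 - 11767)/(5166 - 3951) = -15739/1215 ≈ -12.954)
f = 4*√7517865/135 (f = √((-17 - 1*(-6630)) - 15739/1215) = √((-17 + 6630) - 15739/1215) = √(6613 - 15739/1215) = √(8019056/1215) = 4*√7517865/135 ≈ 81.241)
f + 19459 = 4*√7517865/135 + 19459 = 19459 + 4*√7517865/135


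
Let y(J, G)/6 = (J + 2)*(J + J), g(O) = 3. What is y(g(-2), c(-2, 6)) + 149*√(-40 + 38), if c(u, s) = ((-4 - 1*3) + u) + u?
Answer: 180 + 149*I*√2 ≈ 180.0 + 210.72*I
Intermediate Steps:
c(u, s) = -7 + 2*u (c(u, s) = ((-4 - 3) + u) + u = (-7 + u) + u = -7 + 2*u)
y(J, G) = 12*J*(2 + J) (y(J, G) = 6*((J + 2)*(J + J)) = 6*((2 + J)*(2*J)) = 6*(2*J*(2 + J)) = 12*J*(2 + J))
y(g(-2), c(-2, 6)) + 149*√(-40 + 38) = 12*3*(2 + 3) + 149*√(-40 + 38) = 12*3*5 + 149*√(-2) = 180 + 149*(I*√2) = 180 + 149*I*√2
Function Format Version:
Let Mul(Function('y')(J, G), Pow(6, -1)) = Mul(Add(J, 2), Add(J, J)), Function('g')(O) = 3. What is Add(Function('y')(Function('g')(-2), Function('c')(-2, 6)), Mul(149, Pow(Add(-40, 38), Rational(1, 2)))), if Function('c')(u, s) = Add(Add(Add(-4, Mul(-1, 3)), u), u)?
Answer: Add(180, Mul(149, I, Pow(2, Rational(1, 2)))) ≈ Add(180.00, Mul(210.72, I))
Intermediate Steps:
Function('c')(u, s) = Add(-7, Mul(2, u)) (Function('c')(u, s) = Add(Add(Add(-4, -3), u), u) = Add(Add(-7, u), u) = Add(-7, Mul(2, u)))
Function('y')(J, G) = Mul(12, J, Add(2, J)) (Function('y')(J, G) = Mul(6, Mul(Add(J, 2), Add(J, J))) = Mul(6, Mul(Add(2, J), Mul(2, J))) = Mul(6, Mul(2, J, Add(2, J))) = Mul(12, J, Add(2, J)))
Add(Function('y')(Function('g')(-2), Function('c')(-2, 6)), Mul(149, Pow(Add(-40, 38), Rational(1, 2)))) = Add(Mul(12, 3, Add(2, 3)), Mul(149, Pow(Add(-40, 38), Rational(1, 2)))) = Add(Mul(12, 3, 5), Mul(149, Pow(-2, Rational(1, 2)))) = Add(180, Mul(149, Mul(I, Pow(2, Rational(1, 2))))) = Add(180, Mul(149, I, Pow(2, Rational(1, 2))))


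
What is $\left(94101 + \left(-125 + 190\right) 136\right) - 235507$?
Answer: $-132566$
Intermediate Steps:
$\left(94101 + \left(-125 + 190\right) 136\right) - 235507 = \left(94101 + 65 \cdot 136\right) - 235507 = \left(94101 + 8840\right) - 235507 = 102941 - 235507 = -132566$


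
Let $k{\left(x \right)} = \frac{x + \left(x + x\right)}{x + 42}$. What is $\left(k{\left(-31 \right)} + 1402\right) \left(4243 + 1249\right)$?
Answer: $\frac{84186868}{11} \approx 7.6534 \cdot 10^{6}$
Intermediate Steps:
$k{\left(x \right)} = \frac{3 x}{42 + x}$ ($k{\left(x \right)} = \frac{x + 2 x}{42 + x} = \frac{3 x}{42 + x}$)
$\left(k{\left(-31 \right)} + 1402\right) \left(4243 + 1249\right) = \left(3 \left(-31\right) \frac{1}{42 - 31} + 1402\right) \left(4243 + 1249\right) = \left(3 \left(-31\right) \frac{1}{11} + 1402\right) 5492 = \left(- \frac{93}{11} + 1402\right) 5492 = \frac{15329}{11} \cdot 5492 = \frac{84186868}{11}$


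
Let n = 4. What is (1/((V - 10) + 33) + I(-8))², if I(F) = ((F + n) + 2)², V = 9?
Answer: 16641/1024 ≈ 16.251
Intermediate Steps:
I(F) = (6 + F)² (I(F) = ((F + 4) + 2)² = ((4 + F) + 2)² = (6 + F)²)
(1/((V - 10) + 33) + I(-8))² = (1/((9 - 10) + 33) + (6 - 8)²)² = (1/(-1 + 33) + (-2)²)² = (1/32 + 4)² = (129/32)² = 16641/1024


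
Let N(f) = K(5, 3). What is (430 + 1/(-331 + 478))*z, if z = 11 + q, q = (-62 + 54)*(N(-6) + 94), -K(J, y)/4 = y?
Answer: -13590365/49 ≈ -2.7735e+5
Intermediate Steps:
K(J, y) = -4*y
N(f) = -12 (N(f) = -4*3 = -12)
q = -656 (q = (-62 + 54)*(-12 + 94) = -8*82 = -656)
z = -645 (z = 11 - 656 = -645)
(430 + 1/(-331 + 478))*z = (430 + 1/(-331 + 478))*(-645) = (430 + 1/147)*(-645) = (63211/147)*(-645) = -13590365/49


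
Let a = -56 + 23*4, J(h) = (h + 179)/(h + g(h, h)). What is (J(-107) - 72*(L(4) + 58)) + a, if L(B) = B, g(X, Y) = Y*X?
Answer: -25111152/5671 ≈ -4428.0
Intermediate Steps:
g(X, Y) = X*Y
J(h) = (179 + h)/(h + h²) (J(h) = (h + 179)/(h + h*h) = (179 + h)/(h + h²))
a = 36 (a = -56 + 92 = 36)
(J(-107) - 72*(L(4) + 58)) + a = ((179 - 107)/((-107)*(1 - 107)) - 72*(4 + 58)) + 36 = (-1/107*72/(-106) - 72*62) + 36 = (-1/107*(-1/106)*72 - 4464) + 36 = (36/5671 - 4464) + 36 = -25315308/5671 + 36 = -25111152/5671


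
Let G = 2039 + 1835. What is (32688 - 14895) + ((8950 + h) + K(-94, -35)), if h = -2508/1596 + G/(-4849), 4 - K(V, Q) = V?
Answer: 70075662/2611 ≈ 26839.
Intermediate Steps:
G = 3874
K(V, Q) = 4 - V
h = -6189/2611 (h = -2508/1596 + 3874/(-4849) = -2508*1/1596 + 3874*(-1/4849) = -11/7 - 298/373 = -6189/2611 ≈ -2.3704)
(32688 - 14895) + ((8950 + h) + K(-94, -35)) = (32688 - 14895) + ((8950 - 6189/2611) + (4 - 1*(-94))) = 17793 + (23362261/2611 + (4 + 94)) = 17793 + (23362261/2611 + 98) = 17793 + 23618139/2611 = 70075662/2611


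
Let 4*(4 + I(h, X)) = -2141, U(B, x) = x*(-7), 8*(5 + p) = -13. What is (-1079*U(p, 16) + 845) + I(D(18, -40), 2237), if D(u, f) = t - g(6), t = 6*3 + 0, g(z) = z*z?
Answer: 484615/4 ≈ 1.2115e+5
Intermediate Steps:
p = -53/8 (p = -5 + (⅛)*(-13) = -5 - 13/8 = -53/8 ≈ -6.6250)
g(z) = z²
U(B, x) = -7*x
t = 18 (t = 18 + 0 = 18)
D(u, f) = -18 (D(u, f) = 18 - 1*6² = 18 - 1*36 = 18 - 36 = -18)
I(h, X) = -2157/4 (I(h, X) = -4 + (¼)*(-2141) = -4 - 2141/4 = -2157/4)
(-1079*U(p, 16) + 845) + I(D(18, -40), 2237) = (-(-7553)*16 + 845) - 2157/4 = (-1079*(-112) + 845) - 2157/4 = (120848 + 845) - 2157/4 = 121693 - 2157/4 = 484615/4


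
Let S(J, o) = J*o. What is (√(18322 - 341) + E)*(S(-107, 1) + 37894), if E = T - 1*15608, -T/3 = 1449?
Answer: -754039585 + 37787*√17981 ≈ -7.4897e+8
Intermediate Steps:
T = -4347 (T = -3*1449 = -4347)
E = -19955 (E = -4347 - 1*15608 = -4347 - 15608 = -19955)
(√(18322 - 341) + E)*(S(-107, 1) + 37894) = (√(18322 - 341) - 19955)*(-107*1 + 37894) = (√17981 - 19955)*(-107 + 37894) = (-19955 + √17981)*37787 = -754039585 + 37787*√17981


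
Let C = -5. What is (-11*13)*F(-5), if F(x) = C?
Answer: 715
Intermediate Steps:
F(x) = -5
(-11*13)*F(-5) = -11*13*(-5) = -143*(-5) = 715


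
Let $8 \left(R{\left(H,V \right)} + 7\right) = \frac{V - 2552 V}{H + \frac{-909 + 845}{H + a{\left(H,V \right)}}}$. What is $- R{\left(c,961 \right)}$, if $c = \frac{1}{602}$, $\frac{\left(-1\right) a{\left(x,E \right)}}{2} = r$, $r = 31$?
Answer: $\frac{27541471733965}{92924716} \approx 2.9639 \cdot 10^{5}$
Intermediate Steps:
$a{\left(x,E \right)} = -62$ ($a{\left(x,E \right)} = \left(-2\right) 31 = -62$)
$c = \frac{1}{602} \approx 0.0016611$
$R{\left(H,V \right)} = -7 - \frac{2551 V}{8 \left(H - \frac{64}{-62 + H}\right)}$ ($R{\left(H,V \right)} = -7 + \frac{\left(V - 2552 V\right) \frac{1}{H + \frac{-909 + 845}{H - 62}}}{8} = -7 + \frac{- 2551 V \frac{1}{H - \frac{64}{-62 + H}}}{8} = -7 + \frac{\left(-2551\right) V \frac{1}{H - \frac{64}{-62 + H}}}{8} = -7 - \frac{2551 V}{8 \left(H - \frac{64}{-62 + H}\right)}$)
$- R{\left(c,961 \right)} = - \frac{-3584 - 151993682 - \frac{248}{43} + \frac{56}{362404} + 2551 \cdot \frac{1}{602} \cdot 961}{8 \left(64 - \left(\frac{1}{602}\right)^{2} + 62 \cdot \frac{1}{602}\right)} = - \frac{-3584 - 151993682 - \frac{248}{43} + 56 \cdot \frac{1}{362404} + \frac{2451511}{602}}{8 \left(64 - \frac{1}{362404} + \frac{31}{301}\right)} = - \frac{-3584 - 151993682 - \frac{248}{43} + \frac{2}{12943} + \frac{2451511}{602}}{8 \left(64 - \frac{1}{362404} + \frac{31}{301}\right)} = - \frac{-3934495961995}{8 \cdot \frac{23231179}{362404} \cdot 25886} = - \frac{362404 \left(-3934495961995\right)}{8 \cdot 23231179 \cdot 25886} = \left(-1\right) \left(- \frac{27541471733965}{92924716}\right) = \frac{27541471733965}{92924716}$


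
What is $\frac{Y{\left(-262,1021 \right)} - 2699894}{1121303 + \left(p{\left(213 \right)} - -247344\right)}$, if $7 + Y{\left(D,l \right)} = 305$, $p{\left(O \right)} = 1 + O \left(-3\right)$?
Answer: $- \frac{2699596}{1368009} \approx -1.9734$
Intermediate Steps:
$p{\left(O \right)} = 1 - 3 O$
$Y{\left(D,l \right)} = 298$ ($Y{\left(D,l \right)} = -7 + 305 = 298$)
$\frac{Y{\left(-262,1021 \right)} - 2699894}{1121303 + \left(p{\left(213 \right)} - -247344\right)} = \frac{298 - 2699894}{1121303 + \left(\left(1 - 639\right) - -247344\right)} = - \frac{2699596}{1121303 + \left(\left(1 - 639\right) + 247344\right)} = - \frac{2699596}{1121303 + \left(-638 + 247344\right)} = - \frac{2699596}{1121303 + 246706} = - \frac{2699596}{1368009}$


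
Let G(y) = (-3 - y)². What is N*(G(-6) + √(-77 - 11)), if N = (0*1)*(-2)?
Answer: 0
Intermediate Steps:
N = 0 (N = 0*(-2) = 0)
N*(G(-6) + √(-77 - 11)) = 0*((3 - 6)² + √(-77 - 11)) = 0*((-3)² + √(-88)) = 0*(9 + 2*I*√22) = 0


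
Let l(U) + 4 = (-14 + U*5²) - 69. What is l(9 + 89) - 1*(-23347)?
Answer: 25710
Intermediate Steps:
l(U) = -87 + 25*U (l(U) = -4 + ((-14 + U*5²) - 69) = -4 + ((-14 + U*25) - 69) = -4 + ((-14 + 25*U) - 69) = -4 + (-83 + 25*U) = -87 + 25*U)
l(9 + 89) - 1*(-23347) = (-87 + 25*(9 + 89)) - 1*(-23347) = (-87 + 25*98) + 23347 = (-87 + 2450) + 23347 = 2363 + 23347 = 25710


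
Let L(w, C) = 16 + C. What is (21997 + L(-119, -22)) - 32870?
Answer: -10879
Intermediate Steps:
(21997 + L(-119, -22)) - 32870 = (21997 + (16 - 22)) - 32870 = (21997 - 6) - 32870 = 21991 - 32870 = -10879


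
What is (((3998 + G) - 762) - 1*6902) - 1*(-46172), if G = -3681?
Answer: 38825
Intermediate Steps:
(((3998 + G) - 762) - 1*6902) - 1*(-46172) = (((3998 - 3681) - 762) - 1*6902) - 1*(-46172) = ((317 - 762) - 6902) + 46172 = (-445 - 6902) + 46172 = -7347 + 46172 = 38825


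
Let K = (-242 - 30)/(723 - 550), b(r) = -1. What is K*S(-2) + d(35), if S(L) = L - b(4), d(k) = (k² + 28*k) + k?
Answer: 387792/173 ≈ 2241.6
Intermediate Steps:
d(k) = k² + 29*k
S(L) = 1 + L (S(L) = L - 1*(-1) = L + 1 = 1 + L)
K = -272/173 ≈ -1.5723
K*S(-2) + d(35) = -272*(1 - 2)/173 + 35*(29 + 35) = -272/173*(-1) + 35*64 = 272/173 + 2240 = 387792/173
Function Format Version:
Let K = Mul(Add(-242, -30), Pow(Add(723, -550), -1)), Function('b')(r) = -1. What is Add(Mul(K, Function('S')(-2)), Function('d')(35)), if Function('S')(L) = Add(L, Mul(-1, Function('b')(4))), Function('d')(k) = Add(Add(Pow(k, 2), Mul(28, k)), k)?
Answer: Rational(387792, 173) ≈ 2241.6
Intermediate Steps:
Function('d')(k) = Add(Pow(k, 2), Mul(29, k))
Function('S')(L) = Add(1, L) (Function('S')(L) = Add(L, Mul(-1, -1)) = Add(L, 1) = Add(1, L))
K = Rational(-272, 173) (K = Mul(-272, Pow(173, -1)) = Mul(-272, Rational(1, 173)) = Rational(-272, 173) ≈ -1.5723)
Add(Mul(K, Function('S')(-2)), Function('d')(35)) = Add(Mul(Rational(-272, 173), Add(1, -2)), Mul(35, Add(29, 35))) = Add(Mul(Rational(-272, 173), -1), Mul(35, 64)) = Add(Rational(272, 173), 2240) = Rational(387792, 173)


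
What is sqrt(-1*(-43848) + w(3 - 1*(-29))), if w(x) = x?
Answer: 2*sqrt(10970) ≈ 209.48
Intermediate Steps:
sqrt(-1*(-43848) + w(3 - 1*(-29))) = sqrt(-1*(-43848) + (3 - 1*(-29))) = sqrt(43848 + (3 + 29)) = sqrt(43848 + 32) = sqrt(43880) = 2*sqrt(10970)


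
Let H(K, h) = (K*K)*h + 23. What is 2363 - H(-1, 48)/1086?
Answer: 2566147/1086 ≈ 2362.9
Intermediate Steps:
H(K, h) = 23 + h*K² (H(K, h) = K²*h + 23 = h*K² + 23 = 23 + h*K²)
2363 - H(-1, 48)/1086 = 2363 - (23 + 48*(-1)²)/1086 = 2363 - (23 + 48*1)/1086 = 2363 - (23 + 48)/1086 = 2363 - 71/1086 = 2566147/1086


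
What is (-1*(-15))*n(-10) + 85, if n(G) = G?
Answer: -65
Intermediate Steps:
(-1*(-15))*n(-10) + 85 = -1*(-15)*(-10) + 85 = 15*(-10) + 85 = -150 + 85 = -65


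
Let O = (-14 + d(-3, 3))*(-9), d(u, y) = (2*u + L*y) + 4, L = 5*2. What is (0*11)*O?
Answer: 0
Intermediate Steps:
L = 10
d(u, y) = 4 + 2*u + 10*y (d(u, y) = (2*u + 10*y) + 4 = 4 + 2*u + 10*y)
O = -126 (O = (-14 + (4 + 2*(-3) + 10*3))*(-9) = (-14 + (4 - 6 + 30))*(-9) = (-14 + 28)*(-9) = 14*(-9) = -126)
(0*11)*O = (0*11)*(-126) = 0*(-126) = 0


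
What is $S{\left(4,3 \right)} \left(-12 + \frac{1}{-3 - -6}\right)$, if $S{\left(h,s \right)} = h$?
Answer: $- \frac{140}{3} \approx -46.667$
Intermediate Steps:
$S{\left(4,3 \right)} \left(-12 + \frac{1}{-3 - -6}\right) = 4 \left(-12 + \frac{1}{-3 - -6}\right) = 4 \left(-12 + \frac{1}{-3 + 6}\right) = 4 \left(-12 + \frac{1}{3}\right) = 4 \left(- \frac{35}{3}\right) = - \frac{140}{3}$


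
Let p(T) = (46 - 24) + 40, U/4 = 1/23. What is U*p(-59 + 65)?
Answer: 248/23 ≈ 10.783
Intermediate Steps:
U = 4/23 ≈ 0.17391
p(T) = 62 (p(T) = 22 + 40 = 62)
U*p(-59 + 65) = (4/23)*62 = 248/23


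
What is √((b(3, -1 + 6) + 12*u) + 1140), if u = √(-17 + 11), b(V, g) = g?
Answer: √(1145 + 12*I*√6) ≈ 33.841 + 0.4343*I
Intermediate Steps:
u = I*√6 (u = √(-6) = I*√6 ≈ 2.4495*I)
√((b(3, -1 + 6) + 12*u) + 1140) = √(((-1 + 6) + 12*(I*√6)) + 1140) = √((5 + 12*I*√6) + 1140) = √(1145 + 12*I*√6)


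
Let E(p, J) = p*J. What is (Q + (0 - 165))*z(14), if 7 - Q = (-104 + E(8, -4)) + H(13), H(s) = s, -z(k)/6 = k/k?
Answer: 210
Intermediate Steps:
z(k) = -6 (z(k) = -6*k/k = -6*1 = -6)
E(p, J) = J*p
Q = 130 (Q = 7 - ((-104 - 4*8) + 13) = 7 - ((-104 - 32) + 13) = 7 - (-136 + 13) = 7 - 1*(-123) = 7 + 123 = 130)
(Q + (0 - 165))*z(14) = (130 + (0 - 165))*(-6) = (130 - 165)*(-6) = -35*(-6) = 210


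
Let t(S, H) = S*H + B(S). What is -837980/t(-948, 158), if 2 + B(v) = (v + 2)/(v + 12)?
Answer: 78434928/14019875 ≈ 5.5946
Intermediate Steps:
B(v) = -2 + (2 + v)/(12 + v) (B(v) = -2 + (v + 2)/(v + 12) = -2 + (2 + v)/(12 + v))
t(S, H) = H*S + (-22 - S)/(12 + S) (t(S, H) = S*H + (-22 - S)/(12 + S) = H*S + (-22 - S)/(12 + S))
-837980/t(-948, 158) = -837980*(12 - 948)/(-22 - 1*(-948) + 158*(-948)*(12 - 948)) = -837980*(-936/(-22 + 948 + 158*(-948)*(-936))) = -837980*(-936/(-22 + 948 + 140197824)) = -837980/((-1/936*140198750)) = -837980/(-70099375/468) = -837980*(-468/70099375) = 78434928/14019875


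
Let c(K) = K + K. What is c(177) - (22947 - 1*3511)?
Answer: -19082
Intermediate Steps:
c(K) = 2*K
c(177) - (22947 - 1*3511) = 2*177 - (22947 - 1*3511) = 354 - (22947 - 3511) = 354 - 1*19436 = 354 - 19436 = -19082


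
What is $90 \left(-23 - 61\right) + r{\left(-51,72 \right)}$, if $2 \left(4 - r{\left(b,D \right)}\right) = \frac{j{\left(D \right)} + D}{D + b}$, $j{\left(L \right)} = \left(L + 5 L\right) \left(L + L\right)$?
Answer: $- \frac{63272}{7} \approx -9038.9$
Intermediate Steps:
$j{\left(L \right)} = 12 L^{2}$ ($j{\left(L \right)} = 6 L 2 L = 12 L^{2}$)
$r{\left(b,D \right)} = 4 - \frac{D + 12 D^{2}}{2 \left(D + b\right)}$ ($r{\left(b,D \right)} = 4 - \frac{\left(12 D^{2} + D\right) \frac{1}{D + b}}{2} = 4 - \frac{\left(D + 12 D^{2}\right) \frac{1}{D + b}}{2} = 4 - \frac{\frac{1}{D + b} \left(D + 12 D^{2}\right)}{2} = 4 - \frac{D + 12 D^{2}}{2 \left(D + b\right)}$)
$90 \left(-23 - 61\right) + r{\left(-51,72 \right)} = 90 \left(-23 - 61\right) + \frac{- 6 \cdot 72^{2} + 4 \left(-51\right) + \frac{7}{2} \cdot 72}{72 - 51} = 90 \left(-84\right) + \frac{\left(-6\right) 5184 - 204 + 252}{21} = -7560 + \frac{-31104 - 204 + 252}{21} = -7560 + \frac{1}{21} \left(-31056\right) = -7560 - \frac{10352}{7} = - \frac{63272}{7}$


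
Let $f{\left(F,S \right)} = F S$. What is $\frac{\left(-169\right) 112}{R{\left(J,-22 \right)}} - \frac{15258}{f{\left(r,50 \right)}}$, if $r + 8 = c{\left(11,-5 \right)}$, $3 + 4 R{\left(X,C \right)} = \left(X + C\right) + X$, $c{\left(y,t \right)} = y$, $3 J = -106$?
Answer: $\frac{706937}{1025} \approx 689.69$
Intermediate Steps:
$J = - \frac{106}{3}$ ($J = \frac{1}{3} \left(-106\right) = - \frac{106}{3} \approx -35.333$)
$R{\left(X,C \right)} = - \frac{3}{4} + \frac{X}{2} + \frac{C}{4}$ ($R{\left(X,C \right)} = - \frac{3}{4} + \frac{\left(X + C\right) + X}{4} = - \frac{3}{4} + \frac{\left(C + X\right) + X}{4} = - \frac{3}{4} + \frac{C + 2 X}{4} = - \frac{3}{4} + \left(\frac{X}{2} + \frac{C}{4}\right) = - \frac{3}{4} + \frac{X}{2} + \frac{C}{4}$)
$r = 3$ ($r = -8 + 11 = 3$)
$\frac{\left(-169\right) 112}{R{\left(J,-22 \right)}} - \frac{15258}{f{\left(r,50 \right)}} = \frac{\left(-169\right) 112}{- \frac{3}{4} + \frac{1}{2} \left(- \frac{106}{3}\right) + \frac{1}{4} \left(-22\right)} - \frac{15258}{3 \cdot 50} = - \frac{18928}{- \frac{3}{4} - \frac{53}{3} - \frac{11}{2}} - \frac{15258}{150} = - \frac{18928}{- \frac{287}{12}} - \frac{2543}{25} = \left(-18928\right) \left(- \frac{12}{287}\right) - \frac{2543}{25} = \frac{32448}{41} - \frac{2543}{25} = \frac{706937}{1025}$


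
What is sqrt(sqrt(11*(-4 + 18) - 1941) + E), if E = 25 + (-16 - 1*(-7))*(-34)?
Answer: sqrt(331 + I*sqrt(1787)) ≈ 18.23 + 1.1594*I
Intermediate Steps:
E = 331 (E = 25 + (-16 + 7)*(-34) = 25 - 9*(-34) = 25 + 306 = 331)
sqrt(sqrt(11*(-4 + 18) - 1941) + E) = sqrt(sqrt(11*(-4 + 18) - 1941) + 331) = sqrt(sqrt(11*14 - 1941) + 331) = sqrt(sqrt(154 - 1941) + 331) = sqrt(sqrt(-1787) + 331) = sqrt(I*sqrt(1787) + 331) = sqrt(331 + I*sqrt(1787))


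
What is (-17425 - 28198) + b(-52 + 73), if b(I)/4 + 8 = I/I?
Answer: -45651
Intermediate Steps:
b(I) = -28 (b(I) = -32 + 4*(I/I) = -32 + 4*1 = -32 + 4 = -28)
(-17425 - 28198) + b(-52 + 73) = (-17425 - 28198) - 28 = -45623 - 28 = -45651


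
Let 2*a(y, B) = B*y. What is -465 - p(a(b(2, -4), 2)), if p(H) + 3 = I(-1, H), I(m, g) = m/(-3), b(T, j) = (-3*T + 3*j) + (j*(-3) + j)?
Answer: -1387/3 ≈ -462.33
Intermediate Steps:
b(T, j) = j - 3*T (b(T, j) = (-3*T + 3*j) + (-3*j + j) = (-3*T + 3*j) - 2*j = j - 3*T)
a(y, B) = B*y/2 (a(y, B) = (B*y)/2 = B*y/2)
I(m, g) = -m/3
p(H) = -8/3 (p(H) = -3 - ⅓*(-1) = -3 + ⅓ = -8/3)
-465 - p(a(b(2, -4), 2)) = -465 - 1*(-8/3) = -465 + 8/3 = -1387/3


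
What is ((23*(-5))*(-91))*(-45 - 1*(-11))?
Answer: -355810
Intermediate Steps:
((23*(-5))*(-91))*(-45 - 1*(-11)) = (-115*(-91))*(-45 + 11) = 10465*(-34) = -355810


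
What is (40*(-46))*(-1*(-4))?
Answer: -7360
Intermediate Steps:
(40*(-46))*(-1*(-4)) = -1840*4 = -7360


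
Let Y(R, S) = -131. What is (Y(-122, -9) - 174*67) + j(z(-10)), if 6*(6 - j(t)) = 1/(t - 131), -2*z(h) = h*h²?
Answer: -26087563/2214 ≈ -11783.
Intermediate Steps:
z(h) = -h³/2 (z(h) = -h*h²/2 = -h³/2)
j(t) = 6 - 1/(6*(-131 + t)) (j(t) = 6 - 1/(6*(t - 131)) = 6 - 1/(6*(-131 + t)))
(Y(-122, -9) - 174*67) + j(z(-10)) = (-131 - 174*67) + (-4717 + 36*(-½*(-10)³))/(6*(-131 - ½*(-10)³)) = (-131 - 11658) + (-4717 + 36*(-½*(-1000)))/(6*(-131 - ½*(-1000))) = -11789 + (-4717 + 36*500)/(6*(-131 + 500)) = -11789 + (⅙)*(-4717 + 18000)/369 = -11789 + (⅙)*(1/369)*13283 = -11789 + 13283/2214 = -26087563/2214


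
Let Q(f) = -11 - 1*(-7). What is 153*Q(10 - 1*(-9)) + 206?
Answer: -406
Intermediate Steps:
Q(f) = -4 (Q(f) = -11 + 7 = -4)
153*Q(10 - 1*(-9)) + 206 = 153*(-4) + 206 = -612 + 206 = -406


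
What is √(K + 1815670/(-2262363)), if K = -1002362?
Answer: 2*I*√1282594960954402647/2262363 ≈ 1001.2*I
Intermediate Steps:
√(K + 1815670/(-2262363)) = √(-1002362 + 1815670/(-2262363)) = √(-1002362 + 1815670*(-1/2262363)) = √(-1002362 - 1815670/2262363) = √(-2267708517076/2262363) = 2*I*√1282594960954402647/2262363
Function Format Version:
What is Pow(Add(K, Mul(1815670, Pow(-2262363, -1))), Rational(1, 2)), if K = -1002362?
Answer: Mul(Rational(2, 2262363), I, Pow(1282594960954402647, Rational(1, 2))) ≈ Mul(1001.2, I)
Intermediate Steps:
Pow(Add(K, Mul(1815670, Pow(-2262363, -1))), Rational(1, 2)) = Pow(Add(-1002362, Mul(1815670, Pow(-2262363, -1))), Rational(1, 2)) = Pow(Add(-1002362, Mul(1815670, Rational(-1, 2262363))), Rational(1, 2)) = Pow(Add(-1002362, Rational(-1815670, 2262363)), Rational(1, 2)) = Pow(Rational(-2267708517076, 2262363), Rational(1, 2)) = Mul(Rational(2, 2262363), I, Pow(1282594960954402647, Rational(1, 2)))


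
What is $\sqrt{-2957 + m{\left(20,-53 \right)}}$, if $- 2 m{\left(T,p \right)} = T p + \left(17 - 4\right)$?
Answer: $\frac{i \sqrt{9734}}{2} \approx 49.331 i$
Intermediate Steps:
$m{\left(T,p \right)} = - \frac{13}{2} - \frac{T p}{2}$ ($m{\left(T,p \right)} = - \frac{T p + \left(17 - 4\right)}{2} = - \frac{T p + 13}{2} = - \frac{13 + T p}{2} = - \frac{13}{2} - \frac{T p}{2}$)
$\sqrt{-2957 + m{\left(20,-53 \right)}} = \sqrt{-2957 - \left(\frac{13}{2} + 10 \left(-53\right)\right)} = \sqrt{-2957 + \left(- \frac{13}{2} + 530\right)} = \sqrt{-2957 + \frac{1047}{2}} = \sqrt{- \frac{4867}{2}} = \frac{i \sqrt{9734}}{2}$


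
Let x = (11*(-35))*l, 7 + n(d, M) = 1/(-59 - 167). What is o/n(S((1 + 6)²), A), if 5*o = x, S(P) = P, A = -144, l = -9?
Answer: -156618/1583 ≈ -98.938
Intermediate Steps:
n(d, M) = -1583/226 (n(d, M) = -7 + 1/(-59 - 167) = -7 + 1/(-226) = -7 - 1/226 = -1583/226)
x = 3465 (x = (11*(-35))*(-9) = -385*(-9) = 3465)
o = 693 (o = (⅕)*3465 = 693)
o/n(S((1 + 6)²), A) = 693/(-1583/226) = 693*(-226/1583) = -156618/1583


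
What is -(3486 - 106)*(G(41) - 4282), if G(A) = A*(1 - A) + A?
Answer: 19877780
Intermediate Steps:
G(A) = A + A*(1 - A)
-(3486 - 106)*(G(41) - 4282) = -(3486 - 106)*(41*(2 - 1*41) - 4282) = -3380*(41*(2 - 41) - 4282) = -3380*(41*(-39) - 4282) = -3380*(-1599 - 4282) = -3380*(-5881) = -1*(-19877780) = 19877780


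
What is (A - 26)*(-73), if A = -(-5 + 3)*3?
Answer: 1460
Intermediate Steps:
A = 6 (A = -1*(-2)*3 = 2*3 = 6)
(A - 26)*(-73) = (6 - 26)*(-73) = -20*(-73) = 1460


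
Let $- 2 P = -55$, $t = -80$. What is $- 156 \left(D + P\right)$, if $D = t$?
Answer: $8190$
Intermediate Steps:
$P = \frac{55}{2}$ ($P = \left(- \frac{1}{2}\right) \left(-55\right) = \frac{55}{2} \approx 27.5$)
$D = -80$
$- 156 \left(D + P\right) = - 156 \left(-80 + \frac{55}{2}\right) = \left(-156\right) \left(- \frac{105}{2}\right) = 8190$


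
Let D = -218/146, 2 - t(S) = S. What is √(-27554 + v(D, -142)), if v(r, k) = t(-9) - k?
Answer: I*√27401 ≈ 165.53*I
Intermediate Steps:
t(S) = 2 - S
D = -109/73 (D = -218*1/146 = -109/73 ≈ -1.4932)
v(r, k) = 11 - k (v(r, k) = (2 - 1*(-9)) - k = (2 + 9) - k = 11 - k)
√(-27554 + v(D, -142)) = √(-27554 + (11 - 1*(-142))) = √(-27554 + (11 + 142)) = √(-27554 + 153) = √(-27401) = I*√27401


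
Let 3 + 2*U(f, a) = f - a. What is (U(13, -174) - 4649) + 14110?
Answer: 9553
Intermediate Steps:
U(f, a) = -3/2 + f/2 - a/2 (U(f, a) = -3/2 + (f - a)/2 = -3/2 + (f/2 - a/2) = -3/2 + f/2 - a/2)
(U(13, -174) - 4649) + 14110 = ((-3/2 + (½)*13 - ½*(-174)) - 4649) + 14110 = ((-3/2 + 13/2 + 87) - 4649) + 14110 = (92 - 4649) + 14110 = -4557 + 14110 = 9553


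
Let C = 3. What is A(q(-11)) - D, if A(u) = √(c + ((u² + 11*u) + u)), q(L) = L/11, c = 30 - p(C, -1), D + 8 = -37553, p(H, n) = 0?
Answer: 37561 + √19 ≈ 37565.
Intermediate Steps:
D = -37561 (D = -8 - 37553 = -37561)
c = 30 (c = 30 - 1*0 = 30 + 0 = 30)
q(L) = L/11 (q(L) = L*(1/11) = L/11)
A(u) = √(30 + u² + 12*u) (A(u) = √(30 + ((u² + 11*u) + u)) = √(30 + (u² + 12*u)) = √(30 + u² + 12*u))
A(q(-11)) - D = √(30 + ((1/11)*(-11))² + 12*((1/11)*(-11))) - 1*(-37561) = √(30 + (-1)² + 12*(-1)) + 37561 = √(30 + 1 - 12) + 37561 = √19 + 37561 = 37561 + √19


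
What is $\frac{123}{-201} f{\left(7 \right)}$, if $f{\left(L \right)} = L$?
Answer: $- \frac{287}{67} \approx -4.2836$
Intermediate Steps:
$\frac{123}{-201} f{\left(7 \right)} = \frac{123}{-201} \cdot 7 = 123 \left(- \frac{1}{201}\right) 7 = \left(- \frac{41}{67}\right) 7 = - \frac{287}{67}$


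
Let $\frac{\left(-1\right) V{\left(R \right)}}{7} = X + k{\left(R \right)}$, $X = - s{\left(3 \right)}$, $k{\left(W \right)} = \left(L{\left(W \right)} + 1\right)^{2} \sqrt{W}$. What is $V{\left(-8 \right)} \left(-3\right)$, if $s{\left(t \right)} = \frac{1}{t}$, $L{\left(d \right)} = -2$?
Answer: $-7 + 42 i \sqrt{2} \approx -7.0 + 59.397 i$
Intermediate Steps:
$k{\left(W \right)} = \sqrt{W}$ ($k{\left(W \right)} = \left(-2 + 1\right)^{2} \sqrt{W} = \left(-1\right)^{2} \sqrt{W} = 1 \sqrt{W} = \sqrt{W}$)
$X = - \frac{1}{3} \approx -0.33333$
$V{\left(R \right)} = \frac{7}{3} - 7 \sqrt{R}$ ($V{\left(R \right)} = - 7 \left(- \frac{1}{3} + \sqrt{R}\right) = \frac{7}{3} - 7 \sqrt{R}$)
$V{\left(-8 \right)} \left(-3\right) = \left(\frac{7}{3} - 7 \sqrt{-8}\right) \left(-3\right) = \left(\frac{7}{3} - 7 \cdot 2 i \sqrt{2}\right) \left(-3\right) = \left(\frac{7}{3} - 14 i \sqrt{2}\right) \left(-3\right) = -7 + 42 i \sqrt{2}$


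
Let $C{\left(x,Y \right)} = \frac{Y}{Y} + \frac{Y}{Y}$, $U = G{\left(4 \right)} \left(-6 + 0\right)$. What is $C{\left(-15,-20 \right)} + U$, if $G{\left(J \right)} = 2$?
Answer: $-10$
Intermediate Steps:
$U = -12$ ($U = 2 \left(-6 + 0\right) = 2 \left(-6\right) = -12$)
$C{\left(x,Y \right)} = 2$ ($C{\left(x,Y \right)} = 1 + 1 = 2$)
$C{\left(-15,-20 \right)} + U = 2 - 12 = -10$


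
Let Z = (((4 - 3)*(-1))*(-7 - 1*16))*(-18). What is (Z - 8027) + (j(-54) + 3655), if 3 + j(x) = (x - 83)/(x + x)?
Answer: -517075/108 ≈ -4787.7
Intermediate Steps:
j(x) = -3 + (-83 + x)/(2*x) (j(x) = -3 + (x - 83)/(x + x) = -3 + (-83 + x)/((2*x)) = -3 + (-83 + x)*(1/(2*x)) = -3 + (-83 + x)/(2*x))
Z = -414 (Z = ((1*(-1))*(-7 - 16))*(-18) = -1*(-23)*(-18) = 23*(-18) = -414)
(Z - 8027) + (j(-54) + 3655) = (-414 - 8027) + ((1/2)*(-83 - 5*(-54))/(-54) + 3655) = -8441 + ((1/2)*(-1/54)*(-83 + 270) + 3655) = -8441 + ((1/2)*(-1/54)*187 + 3655) = -8441 + (-187/108 + 3655) = -8441 + 394553/108 = -517075/108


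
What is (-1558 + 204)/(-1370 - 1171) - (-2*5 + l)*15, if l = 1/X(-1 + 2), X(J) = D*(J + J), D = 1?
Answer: 726893/5082 ≈ 143.03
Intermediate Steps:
X(J) = 2*J (X(J) = 1*(J + J) = 1*(2*J) = 2*J)
l = ½ (l = 1/(2*(-1 + 2)) = 1/(2*1) = 1/2 = ½ ≈ 0.50000)
(-1558 + 204)/(-1370 - 1171) - (-2*5 + l)*15 = (-1558 + 204)/(-1370 - 1171) - (-2*5 + ½)*15 = -1354/(-2541) - (-10 + ½)*15 = -1354*(-1/2541) - (-19)*15/2 = 1354/2541 - 1*(-285/2) = 1354/2541 + 285/2 = 726893/5082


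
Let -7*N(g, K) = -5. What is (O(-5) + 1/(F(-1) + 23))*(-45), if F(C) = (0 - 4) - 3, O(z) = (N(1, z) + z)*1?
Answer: 21285/112 ≈ 190.04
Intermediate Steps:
N(g, K) = 5/7 (N(g, K) = -⅐*(-5) = 5/7)
O(z) = 5/7 + z (O(z) = (5/7 + z)*1 = 5/7 + z)
F(C) = -7 (F(C) = -4 - 3 = -7)
(O(-5) + 1/(F(-1) + 23))*(-45) = ((5/7 - 5) + 1/(-7 + 23))*(-45) = (-30/7 + 1/16)*(-45) = -473/112*(-45) = 21285/112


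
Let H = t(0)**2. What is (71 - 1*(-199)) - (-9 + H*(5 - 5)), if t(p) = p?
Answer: 279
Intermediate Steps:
H = 0 (H = 0**2 = 0)
(71 - 1*(-199)) - (-9 + H*(5 - 5)) = (71 - 1*(-199)) - (-9 + 0*(5 - 5)) = (71 + 199) - (-9 + 0*0) = 270 - (-9 + 0) = 270 - 1*(-9) = 270 + 9 = 279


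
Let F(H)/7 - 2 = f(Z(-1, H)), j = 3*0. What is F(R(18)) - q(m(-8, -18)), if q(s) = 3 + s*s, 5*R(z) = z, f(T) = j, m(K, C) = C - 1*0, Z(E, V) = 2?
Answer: -313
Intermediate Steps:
j = 0
m(K, C) = C (m(K, C) = C + 0 = C)
f(T) = 0
R(z) = z/5
F(H) = 14 (F(H) = 14 + 7*0 = 14 + 0 = 14)
q(s) = 3 + s²
F(R(18)) - q(m(-8, -18)) = 14 - (3 + (-18)²) = 14 - (3 + 324) = 14 - 1*327 = 14 - 327 = -313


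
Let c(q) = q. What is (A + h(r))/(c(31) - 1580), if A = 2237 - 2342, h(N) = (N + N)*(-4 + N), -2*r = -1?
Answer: 217/3098 ≈ 0.070045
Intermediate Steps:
r = ½ (r = -½*(-1) = ½ ≈ 0.50000)
h(N) = 2*N*(-4 + N) (h(N) = (2*N)*(-4 + N) = 2*N*(-4 + N))
A = -105
(A + h(r))/(c(31) - 1580) = (-105 + 2*(½)*(-4 + ½))/(31 - 1580) = (-105 + 2*(½)*(-7/2))/(-1549) = (-105 - 7/2)*(-1/1549) = -217/2*(-1/1549) = 217/3098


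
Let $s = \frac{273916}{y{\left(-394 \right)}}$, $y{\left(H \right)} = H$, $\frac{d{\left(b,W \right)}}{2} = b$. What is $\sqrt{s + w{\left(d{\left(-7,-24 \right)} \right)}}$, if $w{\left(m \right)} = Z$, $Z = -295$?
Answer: $\frac{i \sqrt{38429381}}{197} \approx 31.468 i$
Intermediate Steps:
$d{\left(b,W \right)} = 2 b$
$w{\left(m \right)} = -295$
$s = - \frac{136958}{197}$ ($s = \frac{273916}{-394} = 273916 \left(- \frac{1}{394}\right) = - \frac{136958}{197} \approx -695.22$)
$\sqrt{s + w{\left(d{\left(-7,-24 \right)} \right)}} = \sqrt{- \frac{136958}{197} - 295} = \sqrt{- \frac{195073}{197}} = \frac{i \sqrt{38429381}}{197}$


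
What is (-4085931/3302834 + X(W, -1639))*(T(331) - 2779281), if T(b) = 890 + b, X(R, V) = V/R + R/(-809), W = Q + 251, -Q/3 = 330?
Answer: -5195479359531896010/987301304867 ≈ -5.2623e+6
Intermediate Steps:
Q = -990 (Q = -3*330 = -990)
W = -739 (W = -990 + 251 = -739)
X(R, V) = -R/809 + V/R (X(R, V) = V/R + R*(-1/809) = V/R - R/809 = -R/809 + V/R)
(-4085931/3302834 + X(W, -1639))*(T(331) - 2779281) = (-4085931/3302834 + (-1/809*(-739) - 1639/(-739)))*((890 + 331) - 2779281) = (-4085931*1/3302834 + (739/809 - 1639*(-1/739)))*(1221 - 2779281) = (-4085931/3302834 + (739/809 + 1639/739))*(-2778060) = (-4085931/3302834 + 1872072/597851)*(-2778060) = (3740365117767/1974602609734)*(-2778060) = -5195479359531896010/987301304867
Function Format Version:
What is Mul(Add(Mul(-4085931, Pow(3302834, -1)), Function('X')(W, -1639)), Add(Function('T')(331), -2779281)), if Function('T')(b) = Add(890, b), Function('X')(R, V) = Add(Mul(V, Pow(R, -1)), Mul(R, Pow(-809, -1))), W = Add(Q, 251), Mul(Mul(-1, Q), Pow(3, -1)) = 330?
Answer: Rational(-5195479359531896010, 987301304867) ≈ -5.2623e+6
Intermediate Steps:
Q = -990 (Q = Mul(-3, 330) = -990)
W = -739 (W = Add(-990, 251) = -739)
Function('X')(R, V) = Add(Mul(Rational(-1, 809), R), Mul(V, Pow(R, -1))) (Function('X')(R, V) = Add(Mul(V, Pow(R, -1)), Mul(R, Rational(-1, 809))) = Add(Mul(V, Pow(R, -1)), Mul(Rational(-1, 809), R)) = Add(Mul(Rational(-1, 809), R), Mul(V, Pow(R, -1))))
Mul(Add(Mul(-4085931, Pow(3302834, -1)), Function('X')(W, -1639)), Add(Function('T')(331), -2779281)) = Mul(Add(Mul(-4085931, Pow(3302834, -1)), Add(Mul(Rational(-1, 809), -739), Mul(-1639, Pow(-739, -1)))), Add(Add(890, 331), -2779281)) = Mul(Add(Mul(-4085931, Rational(1, 3302834)), Add(Rational(739, 809), Mul(-1639, Rational(-1, 739)))), Add(1221, -2779281)) = Mul(Add(Rational(-4085931, 3302834), Add(Rational(739, 809), Rational(1639, 739))), -2778060) = Mul(Add(Rational(-4085931, 3302834), Rational(1872072, 597851)), -2778060) = Mul(Rational(3740365117767, 1974602609734), -2778060) = Rational(-5195479359531896010, 987301304867)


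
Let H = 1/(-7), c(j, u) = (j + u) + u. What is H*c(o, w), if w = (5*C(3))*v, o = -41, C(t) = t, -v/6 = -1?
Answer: -139/7 ≈ -19.857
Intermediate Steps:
v = 6 (v = -6*(-1) = 6)
w = 90 (w = (5*3)*6 = 15*6 = 90)
c(j, u) = j + 2*u
H = -1/7 ≈ -0.14286
H*c(o, w) = -(-41 + 2*90)/7 = -(-41 + 180)/7 = -1/7*139 = -139/7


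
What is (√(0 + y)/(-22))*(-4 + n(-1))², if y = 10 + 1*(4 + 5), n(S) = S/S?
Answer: -9*√19/22 ≈ -1.7832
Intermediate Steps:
n(S) = 1
y = 19 (y = 10 + 1*9 = 10 + 9 = 19)
(√(0 + y)/(-22))*(-4 + n(-1))² = (√(0 + 19)/(-22))*(-4 + 1)² = -√19/22*(-3)² = -√19/22*9 = -9*√19/22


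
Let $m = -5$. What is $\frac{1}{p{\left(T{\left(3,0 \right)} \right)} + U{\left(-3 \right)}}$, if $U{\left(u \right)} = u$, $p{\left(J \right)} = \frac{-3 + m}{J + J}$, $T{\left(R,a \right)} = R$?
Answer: $- \frac{3}{13} \approx -0.23077$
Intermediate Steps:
$p{\left(J \right)} = - \frac{4}{J}$ ($p{\left(J \right)} = \frac{-3 - 5}{J + J} = - \frac{8}{2 J} = - 8 \frac{1}{2 J} = - \frac{4}{J}$)
$\frac{1}{p{\left(T{\left(3,0 \right)} \right)} + U{\left(-3 \right)}} = \frac{1}{- \frac{4}{3} - 3} = \frac{1}{- \frac{13}{3}} = - \frac{3}{13}$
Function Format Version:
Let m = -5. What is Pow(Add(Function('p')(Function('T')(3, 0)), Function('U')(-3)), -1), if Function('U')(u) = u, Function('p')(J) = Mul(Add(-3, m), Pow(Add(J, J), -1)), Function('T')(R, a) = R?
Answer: Rational(-3, 13) ≈ -0.23077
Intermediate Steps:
Function('p')(J) = Mul(-4, Pow(J, -1)) (Function('p')(J) = Mul(Add(-3, -5), Pow(Add(J, J), -1)) = Mul(-8, Pow(Mul(2, J), -1)) = Mul(-8, Mul(Rational(1, 2), Pow(J, -1))) = Mul(-4, Pow(J, -1)))
Pow(Add(Function('p')(Function('T')(3, 0)), Function('U')(-3)), -1) = Pow(Add(Mul(-4, Pow(3, -1)), -3), -1) = Pow(Add(Mul(-4, Rational(1, 3)), -3), -1) = Pow(Add(Rational(-4, 3), -3), -1) = Pow(Rational(-13, 3), -1) = Rational(-3, 13)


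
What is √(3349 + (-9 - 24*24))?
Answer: 2*√691 ≈ 52.574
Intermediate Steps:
√(3349 + (-9 - 24*24)) = √(3349 + (-9 - 576)) = √(3349 - 585) = √2764 = 2*√691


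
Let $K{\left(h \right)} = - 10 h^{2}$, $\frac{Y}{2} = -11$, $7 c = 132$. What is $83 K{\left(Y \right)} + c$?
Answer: $- \frac{2811908}{7} \approx -4.017 \cdot 10^{5}$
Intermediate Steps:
$c = \frac{132}{7}$ ($c = \frac{1}{7} \cdot 132 = \frac{132}{7} \approx 18.857$)
$Y = -22$ ($Y = 2 \left(-11\right) = -22$)
$83 K{\left(Y \right)} + c = 83 \left(- 10 \left(-22\right)^{2}\right) + \frac{132}{7} = 83 \left(\left(-10\right) 484\right) + \frac{132}{7} = 83 \left(-4840\right) + \frac{132}{7} = -401720 + \frac{132}{7} = - \frac{2811908}{7}$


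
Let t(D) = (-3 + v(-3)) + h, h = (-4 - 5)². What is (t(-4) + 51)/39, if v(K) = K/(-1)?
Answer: 44/13 ≈ 3.3846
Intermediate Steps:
v(K) = -K (v(K) = K*(-1) = -K)
h = 81 (h = (-9)² = 81)
t(D) = 81 (t(D) = (-3 - 1*(-3)) + 81 = (-3 + 3) + 81 = 0 + 81 = 81)
(t(-4) + 51)/39 = (81 + 51)/39 = 132*(1/39) = 44/13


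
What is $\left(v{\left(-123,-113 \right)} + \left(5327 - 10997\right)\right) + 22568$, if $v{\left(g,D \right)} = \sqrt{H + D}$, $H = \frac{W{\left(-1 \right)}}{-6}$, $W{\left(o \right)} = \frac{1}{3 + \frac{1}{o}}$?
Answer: $16898 + \frac{i \sqrt{4071}}{6} \approx 16898.0 + 10.634 i$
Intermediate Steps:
$H = - \frac{1}{12}$ ($H = \frac{\left(-1\right) \frac{1}{1 + 3 \left(-1\right)}}{-6} = - \frac{1}{1 - 3} \left(- \frac{1}{6}\right) = - \frac{1}{-2} \left(- \frac{1}{6}\right) = \left(-1\right) \left(- \frac{1}{2}\right) \left(- \frac{1}{6}\right) = \frac{1}{2} \left(- \frac{1}{6}\right) = - \frac{1}{12} \approx -0.083333$)
$v{\left(g,D \right)} = \sqrt{- \frac{1}{12} + D}$
$\left(v{\left(-123,-113 \right)} + \left(5327 - 10997\right)\right) + 22568 = \left(\frac{\sqrt{-3 + 36 \left(-113\right)}}{6} + \left(5327 - 10997\right)\right) + 22568 = \left(\frac{\sqrt{-3 - 4068}}{6} - 5670\right) + 22568 = \left(\frac{\sqrt{-4071}}{6} - 5670\right) + 22568 = \left(\frac{i \sqrt{4071}}{6} - 5670\right) + 22568 = \left(-5670 + \frac{i \sqrt{4071}}{6}\right) + 22568 = 16898 + \frac{i \sqrt{4071}}{6}$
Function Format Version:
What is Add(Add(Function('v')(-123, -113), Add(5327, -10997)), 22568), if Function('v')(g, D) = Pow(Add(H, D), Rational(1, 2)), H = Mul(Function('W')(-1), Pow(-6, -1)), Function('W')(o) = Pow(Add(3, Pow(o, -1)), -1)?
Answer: Add(16898, Mul(Rational(1, 6), I, Pow(4071, Rational(1, 2)))) ≈ Add(16898., Mul(10.634, I))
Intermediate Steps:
H = Rational(-1, 12) (H = Mul(Mul(-1, Pow(Add(1, Mul(3, -1)), -1)), Pow(-6, -1)) = Mul(Mul(-1, Pow(Add(1, -3), -1)), Rational(-1, 6)) = Mul(Mul(-1, Pow(-2, -1)), Rational(-1, 6)) = Mul(Mul(-1, Rational(-1, 2)), Rational(-1, 6)) = Mul(Rational(1, 2), Rational(-1, 6)) = Rational(-1, 12) ≈ -0.083333)
Function('v')(g, D) = Pow(Add(Rational(-1, 12), D), Rational(1, 2))
Add(Add(Function('v')(-123, -113), Add(5327, -10997)), 22568) = Add(Add(Mul(Rational(1, 6), Pow(Add(-3, Mul(36, -113)), Rational(1, 2))), Add(5327, -10997)), 22568) = Add(Add(Mul(Rational(1, 6), Pow(Add(-3, -4068), Rational(1, 2))), -5670), 22568) = Add(Add(Mul(Rational(1, 6), Pow(-4071, Rational(1, 2))), -5670), 22568) = Add(Add(Mul(Rational(1, 6), Mul(I, Pow(4071, Rational(1, 2)))), -5670), 22568) = Add(Add(Mul(Rational(1, 6), I, Pow(4071, Rational(1, 2))), -5670), 22568) = Add(Add(-5670, Mul(Rational(1, 6), I, Pow(4071, Rational(1, 2)))), 22568) = Add(16898, Mul(Rational(1, 6), I, Pow(4071, Rational(1, 2))))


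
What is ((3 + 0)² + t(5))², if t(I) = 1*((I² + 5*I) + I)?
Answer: 4096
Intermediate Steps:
t(I) = I² + 6*I (t(I) = 1*(I² + 6*I) = I² + 6*I)
((3 + 0)² + t(5))² = ((3 + 0)² + 5*(6 + 5))² = (3² + 5*11)² = (9 + 55)² = 64² = 4096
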